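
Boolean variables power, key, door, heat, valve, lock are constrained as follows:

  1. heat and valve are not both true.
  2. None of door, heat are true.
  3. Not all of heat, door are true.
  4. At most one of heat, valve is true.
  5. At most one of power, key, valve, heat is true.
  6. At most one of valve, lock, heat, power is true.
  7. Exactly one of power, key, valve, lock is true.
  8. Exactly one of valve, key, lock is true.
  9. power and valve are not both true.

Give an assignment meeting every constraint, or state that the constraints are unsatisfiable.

power = False, key = False, door = False, heat = False, valve = False, lock = True

  (1) heat=F, valve=F — not both ✓
  (2) {door, heat}: 0 true — none ✓
  (3) {heat, door}: 0/2 true — not all ✓
  (4) {heat, valve}: 0 true — at most one ✓
  (5) {power, key, valve, heat}: 0 true — at most one ✓
  (6) {valve, lock, heat, power}: 1 true — at most one ✓
  (7) {power, key, valve, lock}: 1 true — exactly one ✓
  (8) {valve, key, lock}: 1 true — exactly one ✓
  (9) power=F, valve=F — not both ✓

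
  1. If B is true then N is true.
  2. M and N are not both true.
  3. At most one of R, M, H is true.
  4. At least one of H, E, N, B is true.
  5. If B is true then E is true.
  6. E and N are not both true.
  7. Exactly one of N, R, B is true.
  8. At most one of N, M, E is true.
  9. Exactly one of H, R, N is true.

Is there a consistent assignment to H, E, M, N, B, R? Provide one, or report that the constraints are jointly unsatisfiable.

H=F, E=T, M=F, N=F, B=F, R=T

  (1) B=F ⇒ N: vacuous ✓
  (2) M=F, N=F — not both ✓
  (3) {R, M, H}: 1 true — at most one ✓
  (4) {H, E, N, B}: 1 true — at least one ✓
  (5) B=F ⇒ E: vacuous ✓
  (6) E=T, N=F — not both ✓
  (7) {N, R, B}: 1 true — exactly one ✓
  (8) {N, M, E}: 1 true — at most one ✓
  (9) {H, R, N}: 1 true — exactly one ✓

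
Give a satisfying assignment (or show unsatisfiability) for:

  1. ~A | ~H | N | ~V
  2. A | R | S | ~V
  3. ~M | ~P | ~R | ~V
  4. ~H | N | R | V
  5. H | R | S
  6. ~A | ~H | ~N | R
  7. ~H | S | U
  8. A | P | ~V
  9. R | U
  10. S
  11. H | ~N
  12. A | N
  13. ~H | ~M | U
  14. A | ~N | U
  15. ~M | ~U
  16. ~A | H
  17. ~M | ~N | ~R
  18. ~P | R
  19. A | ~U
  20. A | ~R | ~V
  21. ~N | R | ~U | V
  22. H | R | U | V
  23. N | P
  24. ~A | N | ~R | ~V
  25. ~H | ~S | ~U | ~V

A: True, N: False, U: False, R: True, S: True, M: False, H: True, V: False, P: True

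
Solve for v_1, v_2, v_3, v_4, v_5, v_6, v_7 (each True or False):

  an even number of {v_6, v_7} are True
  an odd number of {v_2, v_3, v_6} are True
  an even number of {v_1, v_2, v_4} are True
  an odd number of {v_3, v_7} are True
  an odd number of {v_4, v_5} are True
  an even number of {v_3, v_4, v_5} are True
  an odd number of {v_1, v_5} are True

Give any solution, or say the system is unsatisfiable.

v_1 = False; v_2 = False; v_3 = True; v_4 = False; v_5 = True; v_6 = False; v_7 = False

{v_6, v_7}: 0 true → even ✓
{v_2, v_3, v_6}: 1 true → odd ✓
{v_1, v_2, v_4}: 0 true → even ✓
{v_3, v_7}: 1 true → odd ✓
{v_4, v_5}: 1 true → odd ✓
{v_3, v_4, v_5}: 2 true → even ✓
{v_1, v_5}: 1 true → odd ✓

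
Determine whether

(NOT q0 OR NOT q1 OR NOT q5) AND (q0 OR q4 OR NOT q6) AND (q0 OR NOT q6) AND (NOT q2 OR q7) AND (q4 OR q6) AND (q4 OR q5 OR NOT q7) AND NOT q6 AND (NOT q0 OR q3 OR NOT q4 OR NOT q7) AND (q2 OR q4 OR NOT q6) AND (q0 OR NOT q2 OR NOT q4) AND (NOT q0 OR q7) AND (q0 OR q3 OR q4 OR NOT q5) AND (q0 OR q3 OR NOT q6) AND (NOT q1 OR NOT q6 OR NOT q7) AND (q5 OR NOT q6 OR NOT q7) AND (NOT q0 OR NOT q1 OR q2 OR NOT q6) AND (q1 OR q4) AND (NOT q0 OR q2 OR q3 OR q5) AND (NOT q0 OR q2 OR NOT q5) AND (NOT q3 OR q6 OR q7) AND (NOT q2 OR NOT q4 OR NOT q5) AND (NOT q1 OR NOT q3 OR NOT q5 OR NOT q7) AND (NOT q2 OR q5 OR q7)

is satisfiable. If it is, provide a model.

q0=F, q1=T, q2=F, q3=F, q4=T, q5=T, q6=F, q7=T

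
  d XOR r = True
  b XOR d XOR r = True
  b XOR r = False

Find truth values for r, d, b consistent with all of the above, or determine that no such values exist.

r = False, d = True, b = False

d XOR r = T XOR F = True ✓
b XOR d XOR r = F XOR T XOR F = True ✓
b XOR r = F XOR F = False ✓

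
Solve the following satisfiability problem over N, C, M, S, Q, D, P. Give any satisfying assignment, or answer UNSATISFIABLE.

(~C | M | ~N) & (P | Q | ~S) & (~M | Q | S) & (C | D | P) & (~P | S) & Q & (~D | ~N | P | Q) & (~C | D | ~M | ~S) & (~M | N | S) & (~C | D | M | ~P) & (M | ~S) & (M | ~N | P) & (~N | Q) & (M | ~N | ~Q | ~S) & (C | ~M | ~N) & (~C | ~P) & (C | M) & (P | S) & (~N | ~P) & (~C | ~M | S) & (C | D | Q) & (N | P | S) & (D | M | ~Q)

N = False, C = False, M = True, S = True, Q = True, D = False, P = True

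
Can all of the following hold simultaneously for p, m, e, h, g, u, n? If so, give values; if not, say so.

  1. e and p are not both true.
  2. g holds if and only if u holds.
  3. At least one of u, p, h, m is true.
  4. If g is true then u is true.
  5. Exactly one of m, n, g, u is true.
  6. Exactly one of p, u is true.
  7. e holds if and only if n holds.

p: True, m: True, e: False, h: False, g: False, u: False, n: False

  (1) e=F, p=T — not both ✓
  (2) g=F, u=F — same ✓
  (3) {u, p, h, m}: 2 true — at least one ✓
  (4) g=F ⇒ u: vacuous ✓
  (5) {m, n, g, u}: 1 true — exactly one ✓
  (6) {p, u}: 1 true — exactly one ✓
  (7) e=F, n=F — same ✓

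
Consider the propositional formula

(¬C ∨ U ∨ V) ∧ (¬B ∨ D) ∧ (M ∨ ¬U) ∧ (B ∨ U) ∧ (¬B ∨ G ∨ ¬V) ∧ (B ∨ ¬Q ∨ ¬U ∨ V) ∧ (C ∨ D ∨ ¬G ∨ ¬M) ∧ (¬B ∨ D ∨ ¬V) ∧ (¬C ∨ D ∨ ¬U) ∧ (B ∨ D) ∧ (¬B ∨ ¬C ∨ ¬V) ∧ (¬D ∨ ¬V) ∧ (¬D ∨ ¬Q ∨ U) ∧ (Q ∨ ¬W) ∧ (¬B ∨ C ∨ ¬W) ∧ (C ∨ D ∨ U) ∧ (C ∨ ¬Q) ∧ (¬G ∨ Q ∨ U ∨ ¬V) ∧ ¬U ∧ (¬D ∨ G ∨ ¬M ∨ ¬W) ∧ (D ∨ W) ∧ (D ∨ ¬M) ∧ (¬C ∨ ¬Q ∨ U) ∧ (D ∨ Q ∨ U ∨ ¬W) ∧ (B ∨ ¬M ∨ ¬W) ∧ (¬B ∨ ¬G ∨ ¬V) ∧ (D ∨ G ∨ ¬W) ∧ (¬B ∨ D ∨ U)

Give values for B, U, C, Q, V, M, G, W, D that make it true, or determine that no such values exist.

B=T; U=F; C=F; Q=F; V=F; M=F; G=T; W=F; D=T

Unit clause (¬U) forces U = False.
In (B ∨ U) only B is left, so B = True.
In (¬B ∨ D ∨ U) only D is left, so D = True.
In (¬D ∨ ¬V) only ¬V is left, so V = False.
In (¬D ∨ ¬Q ∨ U) only ¬Q is left, so Q = False.
In (Q ∨ ¬W) only ¬W is left, so W = False.
In (¬C ∨ U ∨ V) only ¬C is left, so C = False.
Set M = False.
Set G = True.
All clauses satisfied.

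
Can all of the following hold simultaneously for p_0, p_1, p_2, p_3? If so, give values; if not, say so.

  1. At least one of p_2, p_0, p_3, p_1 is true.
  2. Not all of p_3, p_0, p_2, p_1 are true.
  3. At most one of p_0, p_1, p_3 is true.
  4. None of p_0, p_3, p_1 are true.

p_0=F, p_1=F, p_2=T, p_3=F

  (1) {p_2, p_0, p_3, p_1}: 1 true — at least one ✓
  (2) {p_3, p_0, p_2, p_1}: 1/4 true — not all ✓
  (3) {p_0, p_1, p_3}: 0 true — at most one ✓
  (4) {p_0, p_3, p_1}: 0 true — none ✓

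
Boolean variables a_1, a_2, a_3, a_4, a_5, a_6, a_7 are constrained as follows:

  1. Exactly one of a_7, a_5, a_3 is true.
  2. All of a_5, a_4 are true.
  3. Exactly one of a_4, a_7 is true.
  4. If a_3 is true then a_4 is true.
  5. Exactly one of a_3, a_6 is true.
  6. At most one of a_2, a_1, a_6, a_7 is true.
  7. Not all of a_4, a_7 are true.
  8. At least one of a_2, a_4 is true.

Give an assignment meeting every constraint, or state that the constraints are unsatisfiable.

a_1=F; a_2=F; a_3=F; a_4=T; a_5=T; a_6=T; a_7=F

  (1) {a_7, a_5, a_3}: 1 true — exactly one ✓
  (2) {a_5, a_4}: all 2 true ✓
  (3) {a_4, a_7}: 1 true — exactly one ✓
  (4) a_3=F ⇒ a_4: vacuous ✓
  (5) {a_3, a_6}: 1 true — exactly one ✓
  (6) {a_2, a_1, a_6, a_7}: 1 true — at most one ✓
  (7) {a_4, a_7}: 1/2 true — not all ✓
  (8) {a_2, a_4}: 1 true — at least one ✓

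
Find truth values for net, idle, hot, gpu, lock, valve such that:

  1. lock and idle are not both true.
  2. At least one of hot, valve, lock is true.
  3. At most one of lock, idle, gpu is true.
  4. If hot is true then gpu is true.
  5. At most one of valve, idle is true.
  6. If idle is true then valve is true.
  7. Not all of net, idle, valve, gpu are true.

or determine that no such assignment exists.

net = False, idle = False, hot = False, gpu = False, lock = True, valve = False

  (1) lock=T, idle=F — not both ✓
  (2) {hot, valve, lock}: 1 true — at least one ✓
  (3) {lock, idle, gpu}: 1 true — at most one ✓
  (4) hot=F ⇒ gpu: vacuous ✓
  (5) {valve, idle}: 0 true — at most one ✓
  (6) idle=F ⇒ valve: vacuous ✓
  (7) {net, idle, valve, gpu}: 0/4 true — not all ✓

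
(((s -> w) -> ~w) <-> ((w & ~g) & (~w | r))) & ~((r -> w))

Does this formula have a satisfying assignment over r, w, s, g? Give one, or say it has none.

Case w = True: the conjunct ~((r -> w)) becomes ~((r -> True)) = False.
Case w = False: the conjunct ((s -> w) -> ~w) <-> ((w & ~g) & (~w | r)) becomes (~s -> True) <-> (False & True) = False.
Both cases fail — unsatisfiable.

The formula is unsatisfiable.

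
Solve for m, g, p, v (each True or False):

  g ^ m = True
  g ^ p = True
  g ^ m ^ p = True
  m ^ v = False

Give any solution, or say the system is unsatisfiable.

m = False; g = True; p = False; v = False

g ^ m = T ^ F = True ✓
g ^ p = T ^ F = True ✓
g ^ m ^ p = T ^ F ^ F = True ✓
m ^ v = F ^ F = False ✓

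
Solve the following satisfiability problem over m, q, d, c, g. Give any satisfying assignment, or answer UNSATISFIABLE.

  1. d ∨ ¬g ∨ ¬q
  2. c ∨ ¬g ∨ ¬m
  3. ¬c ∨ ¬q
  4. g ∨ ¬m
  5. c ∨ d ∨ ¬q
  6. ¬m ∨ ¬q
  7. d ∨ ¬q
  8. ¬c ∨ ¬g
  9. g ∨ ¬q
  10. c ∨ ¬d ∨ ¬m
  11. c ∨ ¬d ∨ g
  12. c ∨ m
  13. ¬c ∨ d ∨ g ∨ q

m=F, q=F, d=T, c=T, g=F

Try m = True:
  (g ∨ ¬m) forces g = True.
  (c ∨ ¬g ∨ ¬m) forces c = True.
  clause (¬c ∨ ¬g) is falsified — backtrack.
So m = False.
  then (c ∨ m) forces c = True.
  then (¬c ∨ ¬q) forces q = False.
  then (¬c ∨ ¬g) forces g = False.
  then (¬c ∨ d ∨ g ∨ q) forces d = True.
All clauses satisfied.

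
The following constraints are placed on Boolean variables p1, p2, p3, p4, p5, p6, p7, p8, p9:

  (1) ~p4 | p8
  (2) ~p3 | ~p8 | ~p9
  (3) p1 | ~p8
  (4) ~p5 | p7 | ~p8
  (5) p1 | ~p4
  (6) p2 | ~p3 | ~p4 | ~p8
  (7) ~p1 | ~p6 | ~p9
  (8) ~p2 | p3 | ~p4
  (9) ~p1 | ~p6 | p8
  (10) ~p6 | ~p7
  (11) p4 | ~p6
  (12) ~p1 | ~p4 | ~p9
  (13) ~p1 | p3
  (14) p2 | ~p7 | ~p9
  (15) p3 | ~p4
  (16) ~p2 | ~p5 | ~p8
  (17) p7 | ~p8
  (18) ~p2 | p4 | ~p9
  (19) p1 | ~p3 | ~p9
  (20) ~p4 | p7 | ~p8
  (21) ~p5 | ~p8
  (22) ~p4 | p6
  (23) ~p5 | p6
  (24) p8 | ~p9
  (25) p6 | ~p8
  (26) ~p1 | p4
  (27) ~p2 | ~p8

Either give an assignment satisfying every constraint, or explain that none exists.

p1 = False; p2 = True; p3 = True; p4 = False; p5 = False; p6 = False; p7 = True; p8 = False; p9 = False

Set p1 = False.
  then (p1 | ~p8) forces p8 = False.
  then (p1 | ~p4) forces p4 = False.
  then (p4 | ~p6) forces p6 = False.
  then (~p5 | p6) forces p5 = False.
  then (p8 | ~p9) forces p9 = False.
Set p2 = True.
Set p3 = True.
Set p7 = True.
All clauses satisfied.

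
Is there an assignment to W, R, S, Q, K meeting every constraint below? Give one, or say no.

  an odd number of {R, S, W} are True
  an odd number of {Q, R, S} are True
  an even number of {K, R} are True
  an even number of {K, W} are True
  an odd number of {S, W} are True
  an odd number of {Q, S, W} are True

W: False, R: False, S: True, Q: False, K: False

{R, S, W}: 1 true → odd ✓
{Q, R, S}: 1 true → odd ✓
{K, R}: 0 true → even ✓
{K, W}: 0 true → even ✓
{S, W}: 1 true → odd ✓
{Q, S, W}: 1 true → odd ✓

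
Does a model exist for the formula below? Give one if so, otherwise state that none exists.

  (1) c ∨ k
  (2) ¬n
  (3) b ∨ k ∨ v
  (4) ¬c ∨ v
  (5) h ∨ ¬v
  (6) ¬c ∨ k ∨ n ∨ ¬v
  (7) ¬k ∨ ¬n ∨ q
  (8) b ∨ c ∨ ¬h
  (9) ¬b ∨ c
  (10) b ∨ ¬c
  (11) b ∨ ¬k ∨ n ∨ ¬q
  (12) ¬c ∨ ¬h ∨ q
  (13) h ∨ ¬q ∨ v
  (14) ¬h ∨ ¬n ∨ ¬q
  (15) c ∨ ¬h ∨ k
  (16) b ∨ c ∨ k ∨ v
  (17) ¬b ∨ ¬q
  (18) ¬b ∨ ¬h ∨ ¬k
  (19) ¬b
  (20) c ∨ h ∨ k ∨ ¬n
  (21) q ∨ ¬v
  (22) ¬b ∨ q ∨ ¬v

Unit clause (¬n) forces n = False.
Unit clause (¬b) forces b = False.
In (b ∨ ¬c) only ¬c is left, so c = False.
In (c ∨ k) only k is left, so k = True.
In (b ∨ c ∨ ¬h) only ¬h is left, so h = False.
In (b ∨ ¬k ∨ n ∨ ¬q) only ¬q is left, so q = False.
In (q ∨ ¬v) only ¬v is left, so v = False.
All clauses satisfied.

v=F, q=F, n=F, b=F, c=F, k=T, h=F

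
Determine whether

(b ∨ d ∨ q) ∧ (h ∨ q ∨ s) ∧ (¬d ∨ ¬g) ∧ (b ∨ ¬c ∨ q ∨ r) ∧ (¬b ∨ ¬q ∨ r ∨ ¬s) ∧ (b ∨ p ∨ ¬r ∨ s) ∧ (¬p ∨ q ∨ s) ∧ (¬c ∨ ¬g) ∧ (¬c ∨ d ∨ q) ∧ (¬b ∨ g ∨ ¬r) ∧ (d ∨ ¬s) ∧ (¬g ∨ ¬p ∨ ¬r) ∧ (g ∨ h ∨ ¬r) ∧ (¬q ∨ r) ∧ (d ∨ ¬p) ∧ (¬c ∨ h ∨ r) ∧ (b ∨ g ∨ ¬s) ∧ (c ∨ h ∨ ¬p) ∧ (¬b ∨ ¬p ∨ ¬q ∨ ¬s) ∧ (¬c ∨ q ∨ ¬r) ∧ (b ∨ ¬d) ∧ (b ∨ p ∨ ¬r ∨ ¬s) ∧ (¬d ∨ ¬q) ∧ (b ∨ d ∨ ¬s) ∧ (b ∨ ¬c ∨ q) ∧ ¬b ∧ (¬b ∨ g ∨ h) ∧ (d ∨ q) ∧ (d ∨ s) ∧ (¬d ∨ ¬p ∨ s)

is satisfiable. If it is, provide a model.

Case b = True:
  Clause (¬b) is falsified — contradiction.
Case b = False:
  (b ∨ ¬d) forces d = False.
  (b ∨ d ∨ q) forces q = True.
  (d ∨ ¬s) forces s = False.
  Clause (d ∨ s) is falsified — contradiction.
Both cases fail, so the formula is unsatisfiable.

Unsatisfiable — no assignment works.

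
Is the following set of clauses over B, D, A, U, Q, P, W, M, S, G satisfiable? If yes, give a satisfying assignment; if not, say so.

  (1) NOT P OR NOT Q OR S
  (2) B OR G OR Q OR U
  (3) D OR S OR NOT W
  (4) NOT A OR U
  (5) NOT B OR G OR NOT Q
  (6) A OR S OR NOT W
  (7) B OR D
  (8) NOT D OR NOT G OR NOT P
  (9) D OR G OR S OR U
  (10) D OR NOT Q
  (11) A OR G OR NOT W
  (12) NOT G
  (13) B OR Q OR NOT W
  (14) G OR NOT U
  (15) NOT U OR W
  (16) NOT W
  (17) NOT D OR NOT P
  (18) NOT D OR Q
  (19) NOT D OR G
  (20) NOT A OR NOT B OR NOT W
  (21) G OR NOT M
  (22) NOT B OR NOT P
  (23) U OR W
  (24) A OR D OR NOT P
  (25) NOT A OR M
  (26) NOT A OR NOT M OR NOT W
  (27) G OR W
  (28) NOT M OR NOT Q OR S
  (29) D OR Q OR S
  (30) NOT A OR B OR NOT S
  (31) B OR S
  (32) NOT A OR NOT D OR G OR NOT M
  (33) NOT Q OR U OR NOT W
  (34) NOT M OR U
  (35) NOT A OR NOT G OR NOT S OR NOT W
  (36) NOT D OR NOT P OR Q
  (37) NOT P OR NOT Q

The formula is unsatisfiable.

Case W = True:
  Clause (NOT W) is falsified — contradiction.
Case W = False:
  (NOT G) forces G = False.
  Clause (G OR W) is falsified — contradiction.
Both cases fail, so the formula is unsatisfiable.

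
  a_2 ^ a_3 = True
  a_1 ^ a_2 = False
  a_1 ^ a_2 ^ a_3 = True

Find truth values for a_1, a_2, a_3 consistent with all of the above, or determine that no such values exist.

a_1 = False; a_2 = False; a_3 = True

a_2 ^ a_3 = F ^ T = True ✓
a_1 ^ a_2 = F ^ F = False ✓
a_1 ^ a_2 ^ a_3 = F ^ F ^ T = True ✓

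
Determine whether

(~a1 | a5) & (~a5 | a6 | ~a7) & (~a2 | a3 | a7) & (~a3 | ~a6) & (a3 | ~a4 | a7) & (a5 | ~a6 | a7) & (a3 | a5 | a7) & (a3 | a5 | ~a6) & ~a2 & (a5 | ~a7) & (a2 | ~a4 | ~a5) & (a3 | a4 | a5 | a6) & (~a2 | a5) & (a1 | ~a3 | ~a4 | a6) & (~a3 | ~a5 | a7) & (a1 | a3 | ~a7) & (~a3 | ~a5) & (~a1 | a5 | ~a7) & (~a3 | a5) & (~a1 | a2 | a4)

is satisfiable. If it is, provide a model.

Unit clause (~a2) forces a2 = False.
Try a1 = True:
  (~a1 | a5) forces a5 = True.
  (a2 | ~a4 | ~a5) forces a4 = False.
  clause (~a1 | a2 | a4) is falsified — backtrack.
So a1 = False.
Set a3 = False.
  then (a1 | a3 | ~a7) forces a7 = False.
  then (a3 | ~a4 | a7) forces a4 = False.
  then (a3 | a5 | a7) forces a5 = True.
Set a6 = False.
All clauses satisfied.

a1=F; a2=F; a3=F; a4=F; a5=T; a6=F; a7=F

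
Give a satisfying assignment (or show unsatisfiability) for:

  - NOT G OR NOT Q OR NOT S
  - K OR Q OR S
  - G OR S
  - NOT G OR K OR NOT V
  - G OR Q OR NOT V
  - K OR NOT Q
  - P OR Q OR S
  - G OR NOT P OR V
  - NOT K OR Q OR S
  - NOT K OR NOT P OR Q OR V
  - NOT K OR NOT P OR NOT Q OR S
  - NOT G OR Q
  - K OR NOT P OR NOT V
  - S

Q = True, G = False, P = False, S = True, K = True, V = True

Unit clause (S) forces S = True.
Set Q = True.
  then (NOT G OR NOT Q OR NOT S) forces G = False.
  then (K OR NOT Q) forces K = True.
Set P = False.
Set V = True.
All clauses satisfied.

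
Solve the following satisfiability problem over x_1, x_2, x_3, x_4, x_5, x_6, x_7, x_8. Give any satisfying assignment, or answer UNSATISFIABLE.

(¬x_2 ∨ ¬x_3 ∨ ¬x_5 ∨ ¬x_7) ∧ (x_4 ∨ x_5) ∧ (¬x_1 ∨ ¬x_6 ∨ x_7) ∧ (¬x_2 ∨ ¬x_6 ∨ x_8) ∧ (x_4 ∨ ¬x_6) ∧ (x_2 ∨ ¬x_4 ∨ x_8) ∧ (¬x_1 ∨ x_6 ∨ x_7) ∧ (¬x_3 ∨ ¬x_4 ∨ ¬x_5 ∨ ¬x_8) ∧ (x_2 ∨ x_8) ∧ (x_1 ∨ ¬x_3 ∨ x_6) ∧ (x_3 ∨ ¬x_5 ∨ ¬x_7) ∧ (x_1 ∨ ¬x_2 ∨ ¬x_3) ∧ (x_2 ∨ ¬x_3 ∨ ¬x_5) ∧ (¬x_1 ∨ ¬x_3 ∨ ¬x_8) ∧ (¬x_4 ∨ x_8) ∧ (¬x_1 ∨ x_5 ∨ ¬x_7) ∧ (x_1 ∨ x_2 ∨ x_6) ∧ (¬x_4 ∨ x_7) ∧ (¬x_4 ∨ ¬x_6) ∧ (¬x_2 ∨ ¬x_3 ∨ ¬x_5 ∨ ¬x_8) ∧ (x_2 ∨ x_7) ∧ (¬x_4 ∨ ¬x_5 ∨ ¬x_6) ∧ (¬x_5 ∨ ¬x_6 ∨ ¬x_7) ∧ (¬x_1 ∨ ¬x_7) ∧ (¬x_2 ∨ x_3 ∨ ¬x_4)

x_1 = False, x_2 = True, x_3 = False, x_4 = False, x_5 = True, x_6 = False, x_7 = False, x_8 = False

Try x_1 = True:
  (¬x_1 ∨ ¬x_7) forces x_7 = False.
  (¬x_1 ∨ ¬x_6 ∨ x_7) forces x_6 = False.
  clause (¬x_1 ∨ x_6 ∨ x_7) is falsified — backtrack.
So x_1 = False.
Set x_2 = True.
  then (x_1 ∨ ¬x_2 ∨ ¬x_3) forces x_3 = False.
  then (¬x_2 ∨ x_3 ∨ ¬x_4) forces x_4 = False.
  then (x_4 ∨ x_5) forces x_5 = True.
  then (x_4 ∨ ¬x_6) forces x_6 = False.
  then (x_3 ∨ ¬x_5 ∨ ¬x_7) forces x_7 = False.
Set x_8 = False.
All clauses satisfied.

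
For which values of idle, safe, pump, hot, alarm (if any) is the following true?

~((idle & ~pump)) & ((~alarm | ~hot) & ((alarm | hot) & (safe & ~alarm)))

idle=T, safe=T, pump=T, hot=T, alarm=F

  ~((idle & ~pump)) = True
    idle & ~pump = False
      ~pump = False
  (~alarm | ~hot) & ((alarm | hot) & (safe & ~alarm)) = True
    ~alarm | ~hot = True
      ~alarm = True
      ~hot = False
    (alarm | hot) & (safe & ~alarm) = True
      alarm | hot = True
      safe & ~alarm = True
        ~alarm = True
Both conjuncts True, so the formula holds.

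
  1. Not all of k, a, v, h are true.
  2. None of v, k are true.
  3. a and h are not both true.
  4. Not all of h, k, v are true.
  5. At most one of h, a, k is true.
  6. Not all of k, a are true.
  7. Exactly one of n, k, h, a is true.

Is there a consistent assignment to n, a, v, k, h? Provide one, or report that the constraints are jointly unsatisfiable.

n=F, a=F, v=F, k=F, h=T

  (1) {k, a, v, h}: 1/4 true — not all ✓
  (2) {v, k}: 0 true — none ✓
  (3) a=F, h=T — not both ✓
  (4) {h, k, v}: 1/3 true — not all ✓
  (5) {h, a, k}: 1 true — at most one ✓
  (6) {k, a}: 0/2 true — not all ✓
  (7) {n, k, h, a}: 1 true — exactly one ✓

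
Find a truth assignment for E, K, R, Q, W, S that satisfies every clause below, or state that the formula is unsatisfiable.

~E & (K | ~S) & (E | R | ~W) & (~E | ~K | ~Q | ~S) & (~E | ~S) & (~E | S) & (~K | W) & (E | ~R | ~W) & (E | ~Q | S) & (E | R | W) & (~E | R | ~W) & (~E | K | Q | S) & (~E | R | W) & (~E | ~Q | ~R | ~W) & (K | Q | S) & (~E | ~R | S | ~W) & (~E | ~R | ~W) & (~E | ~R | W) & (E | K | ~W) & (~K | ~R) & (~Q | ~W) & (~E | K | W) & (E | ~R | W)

Case R = True:
  (~E) forces E = False.
  (E | ~R | ~W) forces W = False.
  Clause (E | ~R | W) is falsified — contradiction.
Case R = False:
  (~E) forces E = False.
  (E | R | ~W) forces W = False.
  Clause (E | R | W) is falsified — contradiction.
Both cases fail, so the formula is unsatisfiable.

The formula is unsatisfiable.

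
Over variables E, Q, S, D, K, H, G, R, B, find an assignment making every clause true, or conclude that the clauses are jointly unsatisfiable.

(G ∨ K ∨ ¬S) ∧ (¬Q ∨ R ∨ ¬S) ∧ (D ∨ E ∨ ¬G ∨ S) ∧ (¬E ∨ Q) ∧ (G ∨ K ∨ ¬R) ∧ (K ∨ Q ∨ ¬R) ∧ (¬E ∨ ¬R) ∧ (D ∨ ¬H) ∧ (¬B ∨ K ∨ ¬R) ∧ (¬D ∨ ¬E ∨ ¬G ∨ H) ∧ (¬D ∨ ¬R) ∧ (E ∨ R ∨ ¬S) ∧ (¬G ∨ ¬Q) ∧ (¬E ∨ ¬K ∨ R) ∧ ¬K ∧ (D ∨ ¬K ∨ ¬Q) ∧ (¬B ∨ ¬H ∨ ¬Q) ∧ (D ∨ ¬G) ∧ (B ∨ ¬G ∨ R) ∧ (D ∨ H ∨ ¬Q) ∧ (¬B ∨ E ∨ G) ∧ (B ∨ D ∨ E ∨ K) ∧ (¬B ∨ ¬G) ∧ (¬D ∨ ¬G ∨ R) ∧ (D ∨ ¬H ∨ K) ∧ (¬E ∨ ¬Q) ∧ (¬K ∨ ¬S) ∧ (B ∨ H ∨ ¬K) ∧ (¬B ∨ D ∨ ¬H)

E=F, Q=F, S=F, D=T, K=F, H=T, G=F, R=F, B=F

Unit clause (¬K) forces K = False.
Set E = False.
Set Q = False.
  then (K ∨ Q ∨ ¬R) forces R = False.
  then (E ∨ R ∨ ¬S) forces S = False.
Try D = False:
  (D ∨ E ∨ ¬G ∨ S) forces G = False.
  (D ∨ ¬H) forces H = False.
  (¬B ∨ E ∨ G) forces B = False.
  clause (B ∨ D ∨ E ∨ K) is falsified — backtrack.
So D = True.
  then (¬D ∨ ¬G ∨ R) forces G = False.
  then (¬B ∨ E ∨ G) forces B = False.
Set H = True.
All clauses satisfied.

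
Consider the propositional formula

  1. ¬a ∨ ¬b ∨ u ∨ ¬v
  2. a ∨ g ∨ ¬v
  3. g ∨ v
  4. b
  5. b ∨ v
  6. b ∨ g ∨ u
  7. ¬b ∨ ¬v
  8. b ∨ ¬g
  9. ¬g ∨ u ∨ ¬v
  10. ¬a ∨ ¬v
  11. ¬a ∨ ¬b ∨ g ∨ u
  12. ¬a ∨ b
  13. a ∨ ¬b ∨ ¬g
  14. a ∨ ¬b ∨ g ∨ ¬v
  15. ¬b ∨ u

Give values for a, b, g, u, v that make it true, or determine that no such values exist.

Unit clause (b) forces b = True.
In (¬b ∨ ¬v) only ¬v is left, so v = False.
In (¬b ∨ u) only u is left, so u = True.
In (g ∨ v) only g is left, so g = True.
In (a ∨ ¬b ∨ ¬g) only a is left, so a = True.
All clauses satisfied.

a = True, b = True, g = True, u = True, v = False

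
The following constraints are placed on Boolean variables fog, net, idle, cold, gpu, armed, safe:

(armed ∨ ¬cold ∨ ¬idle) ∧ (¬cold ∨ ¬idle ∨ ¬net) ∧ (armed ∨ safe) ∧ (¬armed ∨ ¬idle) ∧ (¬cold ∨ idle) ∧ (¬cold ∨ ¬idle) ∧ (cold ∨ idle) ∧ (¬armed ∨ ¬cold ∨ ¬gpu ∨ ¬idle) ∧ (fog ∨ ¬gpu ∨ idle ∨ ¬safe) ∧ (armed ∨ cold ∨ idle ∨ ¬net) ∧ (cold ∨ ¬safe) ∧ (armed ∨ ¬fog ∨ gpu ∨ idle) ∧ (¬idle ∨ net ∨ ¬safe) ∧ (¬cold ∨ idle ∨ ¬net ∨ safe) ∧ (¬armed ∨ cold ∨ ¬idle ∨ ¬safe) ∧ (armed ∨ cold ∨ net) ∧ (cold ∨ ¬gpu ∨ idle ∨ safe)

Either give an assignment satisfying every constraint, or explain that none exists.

Case idle = True:
  (¬armed ∨ ¬idle) forces armed = False.
  (armed ∨ ¬cold ∨ ¬idle) forces cold = False.
  (armed ∨ safe) forces safe = True.
  Clause (cold ∨ ¬safe) is falsified — contradiction.
Case idle = False:
  (¬cold ∨ idle) forces cold = False.
  Clause (cold ∨ idle) is falsified — contradiction.
Both cases fail, so the formula is unsatisfiable.

No satisfying assignment exists.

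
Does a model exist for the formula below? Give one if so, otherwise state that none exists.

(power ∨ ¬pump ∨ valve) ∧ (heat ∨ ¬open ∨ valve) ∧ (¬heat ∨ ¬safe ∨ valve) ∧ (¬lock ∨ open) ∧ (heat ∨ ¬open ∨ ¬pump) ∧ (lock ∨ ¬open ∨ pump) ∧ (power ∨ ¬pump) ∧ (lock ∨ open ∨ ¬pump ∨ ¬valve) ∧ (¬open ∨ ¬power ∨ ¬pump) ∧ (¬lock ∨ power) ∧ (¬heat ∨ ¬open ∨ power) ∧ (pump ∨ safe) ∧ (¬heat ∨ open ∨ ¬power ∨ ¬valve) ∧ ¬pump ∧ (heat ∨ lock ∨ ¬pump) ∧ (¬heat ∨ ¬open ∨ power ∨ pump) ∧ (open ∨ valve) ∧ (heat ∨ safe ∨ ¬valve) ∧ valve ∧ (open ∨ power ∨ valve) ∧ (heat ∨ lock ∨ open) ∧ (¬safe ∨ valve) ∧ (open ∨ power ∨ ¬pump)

open: True, lock: True, valve: True, safe: True, pump: False, power: True, heat: True

Unit clause (¬pump) forces pump = False.
Unit clause (valve) forces valve = True.
In (pump ∨ safe) only safe is left, so safe = True.
Set open = True.
  then (lock ∨ ¬open ∨ pump) forces lock = True.
  then (¬lock ∨ power) forces power = True.
Set heat = True.
All clauses satisfied.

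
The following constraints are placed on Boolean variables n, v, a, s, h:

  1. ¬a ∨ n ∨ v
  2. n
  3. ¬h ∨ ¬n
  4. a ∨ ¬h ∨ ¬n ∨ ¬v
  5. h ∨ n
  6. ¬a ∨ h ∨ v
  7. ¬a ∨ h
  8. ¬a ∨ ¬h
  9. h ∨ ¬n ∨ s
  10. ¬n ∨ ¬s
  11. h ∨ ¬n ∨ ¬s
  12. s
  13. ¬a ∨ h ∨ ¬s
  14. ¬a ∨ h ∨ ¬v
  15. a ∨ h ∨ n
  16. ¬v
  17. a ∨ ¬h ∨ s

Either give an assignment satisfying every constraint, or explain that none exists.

Case s = True:
  (n) forces n = True.
  Clause (¬n ∨ ¬s) is falsified — contradiction.
Case s = False:
  Clause (s) is falsified — contradiction.
Both cases fail, so the formula is unsatisfiable.

Unsatisfiable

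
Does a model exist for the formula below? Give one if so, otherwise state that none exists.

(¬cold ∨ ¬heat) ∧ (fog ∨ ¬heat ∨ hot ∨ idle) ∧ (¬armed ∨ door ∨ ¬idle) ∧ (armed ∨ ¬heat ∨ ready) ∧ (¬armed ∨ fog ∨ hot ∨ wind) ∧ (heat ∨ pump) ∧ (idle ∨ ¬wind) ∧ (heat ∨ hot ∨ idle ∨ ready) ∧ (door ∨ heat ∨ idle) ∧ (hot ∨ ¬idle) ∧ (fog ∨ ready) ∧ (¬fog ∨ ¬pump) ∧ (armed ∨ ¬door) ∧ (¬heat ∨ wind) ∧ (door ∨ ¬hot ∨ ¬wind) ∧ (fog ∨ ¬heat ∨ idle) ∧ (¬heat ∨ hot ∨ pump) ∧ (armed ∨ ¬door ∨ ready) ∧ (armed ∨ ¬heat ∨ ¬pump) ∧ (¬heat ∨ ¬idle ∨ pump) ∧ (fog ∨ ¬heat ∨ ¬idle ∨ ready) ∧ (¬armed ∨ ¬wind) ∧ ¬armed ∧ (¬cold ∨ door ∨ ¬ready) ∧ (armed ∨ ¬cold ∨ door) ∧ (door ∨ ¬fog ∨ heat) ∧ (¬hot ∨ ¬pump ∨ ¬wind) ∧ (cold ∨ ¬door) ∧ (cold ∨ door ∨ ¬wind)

armed: False; door: False; wind: False; ready: True; cold: False; hot: True; heat: False; fog: False; pump: True; idle: True

Unit clause (¬armed) forces armed = False.
In (armed ∨ ¬door) only ¬door is left, so door = False.
In (armed ∨ ¬cold ∨ door) only ¬cold is left, so cold = False.
In (cold ∨ door ∨ ¬wind) only ¬wind is left, so wind = False.
In (¬heat ∨ wind) only ¬heat is left, so heat = False.
In (door ∨ ¬fog ∨ heat) only ¬fog is left, so fog = False.
In (heat ∨ pump) only pump is left, so pump = True.
In (door ∨ heat ∨ idle) only idle is left, so idle = True.
In (hot ∨ ¬idle) only hot is left, so hot = True.
In (fog ∨ ready) only ready is left, so ready = True.
All clauses satisfied.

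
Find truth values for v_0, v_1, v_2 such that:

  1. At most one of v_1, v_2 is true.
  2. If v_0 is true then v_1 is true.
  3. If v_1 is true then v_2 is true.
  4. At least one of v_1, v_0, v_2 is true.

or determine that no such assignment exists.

v_0 = False, v_1 = False, v_2 = True

  (1) {v_1, v_2}: 1 true — at most one ✓
  (2) v_0=F ⇒ v_1: vacuous ✓
  (3) v_1=F ⇒ v_2: vacuous ✓
  (4) {v_1, v_0, v_2}: 1 true — at least one ✓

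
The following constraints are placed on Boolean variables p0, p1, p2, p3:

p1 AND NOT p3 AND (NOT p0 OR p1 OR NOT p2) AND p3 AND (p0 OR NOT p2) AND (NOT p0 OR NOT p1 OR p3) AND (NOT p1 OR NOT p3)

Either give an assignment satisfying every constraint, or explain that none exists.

No satisfying assignment exists.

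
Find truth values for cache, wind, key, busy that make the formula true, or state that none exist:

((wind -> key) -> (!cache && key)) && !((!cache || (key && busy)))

cache = True, wind = True, key = False, busy = True

  (wind -> key) -> (!cache && key) = True
    wind -> key = False
    !cache && key = False
      !cache = False
  !((!cache || (key && busy))) = True
    !cache || (key && busy) = False
      !cache = False
      key && busy = False
Both conjuncts True, so the formula holds.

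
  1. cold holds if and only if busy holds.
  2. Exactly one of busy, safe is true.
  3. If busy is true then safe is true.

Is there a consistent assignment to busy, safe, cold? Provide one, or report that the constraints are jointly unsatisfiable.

busy = False, safe = True, cold = False

  (1) cold=F, busy=F — same ✓
  (2) {busy, safe}: 1 true — exactly one ✓
  (3) busy=F ⇒ safe: vacuous ✓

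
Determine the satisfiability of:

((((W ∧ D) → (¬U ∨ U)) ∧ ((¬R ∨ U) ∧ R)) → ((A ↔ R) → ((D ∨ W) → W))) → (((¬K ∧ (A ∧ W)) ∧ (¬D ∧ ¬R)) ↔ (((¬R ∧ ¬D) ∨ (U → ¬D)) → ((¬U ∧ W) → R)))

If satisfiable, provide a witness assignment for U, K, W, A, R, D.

U = True; K = False; W = True; A = True; R = False; D = False

  ((((W ∧ D) → (¬U ∨ U)) ∧ ((¬R ∨ U) ∧ R)) → ((A ↔ R) → ((D ∨ W) → W))) → (((¬K ∧ (A ∧ W)) ∧ (¬D ∧ ¬R)) ↔ (((¬R ∧ ¬D) ∨ (U → ¬D)) → ((¬U ∧ W) → R))) = True
    (((W ∧ D) → (¬U ∨ U)) ∧ ((¬R ∨ U) ∧ R)) → ((A ↔ R) → ((D ∨ W) → W)) = True
      ((W ∧ D) → (¬U ∨ U)) ∧ ((¬R ∨ U) ∧ R) = False
        (W ∧ D) → (¬U ∨ U) = True
          W ∧ D = False
          ¬U ∨ U = True
            ¬U = False
        (¬R ∨ U) ∧ R = False
          ¬R ∨ U = True
            ¬R = True
      (A ↔ R) → ((D ∨ W) → W) = True
        A ↔ R = False
        (D ∨ W) → W = True
          D ∨ W = True
    ((¬K ∧ (A ∧ W)) ∧ (¬D ∧ ¬R)) ↔ (((¬R ∧ ¬D) ∨ (U → ¬D)) → ((¬U ∧ W) → R)) = True
      (¬K ∧ (A ∧ W)) ∧ (¬D ∧ ¬R) = True
        ¬K ∧ (A ∧ W) = True
          ¬K = True
          A ∧ W = True
        ¬D ∧ ¬R = True
          ¬D = True
          ¬R = True
      ((¬R ∧ ¬D) ∨ (U → ¬D)) → ((¬U ∧ W) → R) = True
        (¬R ∧ ¬D) ∨ (U → ¬D) = True
          ¬R ∧ ¬D = True
            ¬R = True
            ¬D = True
          U → ¬D = True
            ¬D = True
        (¬U ∧ W) → R = True
          ¬U ∧ W = False
            ¬U = False
The formula evaluates to True.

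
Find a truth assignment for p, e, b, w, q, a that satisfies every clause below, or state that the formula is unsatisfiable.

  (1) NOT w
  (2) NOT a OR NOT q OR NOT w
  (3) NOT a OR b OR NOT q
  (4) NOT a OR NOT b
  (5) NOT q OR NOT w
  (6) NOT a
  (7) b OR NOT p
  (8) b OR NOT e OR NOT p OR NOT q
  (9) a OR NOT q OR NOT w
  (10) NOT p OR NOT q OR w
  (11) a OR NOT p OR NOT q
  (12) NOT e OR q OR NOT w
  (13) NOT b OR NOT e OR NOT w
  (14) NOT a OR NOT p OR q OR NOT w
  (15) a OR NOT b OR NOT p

Unit clause (NOT w) forces w = False.
Unit clause (NOT a) forces a = False.
Set p = False.
Set e = False.
Set b = True.
Set q = True.
All clauses satisfied.

p: False; e: False; b: True; w: False; q: True; a: False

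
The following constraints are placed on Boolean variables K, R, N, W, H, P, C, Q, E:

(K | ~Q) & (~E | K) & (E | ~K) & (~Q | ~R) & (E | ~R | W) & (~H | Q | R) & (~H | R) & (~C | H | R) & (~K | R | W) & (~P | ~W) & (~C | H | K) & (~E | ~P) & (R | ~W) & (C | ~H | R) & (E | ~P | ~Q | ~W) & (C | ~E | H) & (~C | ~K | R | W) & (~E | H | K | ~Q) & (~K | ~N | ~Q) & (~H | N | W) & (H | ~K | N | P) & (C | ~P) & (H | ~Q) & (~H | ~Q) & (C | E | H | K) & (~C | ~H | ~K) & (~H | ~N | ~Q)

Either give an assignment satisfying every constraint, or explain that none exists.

Set K = False.
  then (K | ~Q) forces Q = False.
  then (~E | K) forces E = False.
Try R = False:
  (~H | Q | R) forces H = False.
  (~C | H | R) forces C = False.
  clause (C | E | H | K) is falsified — backtrack.
So R = True.
  then (E | ~R | W) forces W = True.
  then (~P | ~W) forces P = False.
Set N = True.
Set H = True.
Set C = False.
All clauses satisfied.

K=F; R=T; N=T; W=T; H=T; P=F; C=F; Q=F; E=F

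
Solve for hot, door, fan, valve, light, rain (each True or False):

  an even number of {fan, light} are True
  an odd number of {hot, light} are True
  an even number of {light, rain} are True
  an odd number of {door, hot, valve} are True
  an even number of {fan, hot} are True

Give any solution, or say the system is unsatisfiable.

Unsatisfiable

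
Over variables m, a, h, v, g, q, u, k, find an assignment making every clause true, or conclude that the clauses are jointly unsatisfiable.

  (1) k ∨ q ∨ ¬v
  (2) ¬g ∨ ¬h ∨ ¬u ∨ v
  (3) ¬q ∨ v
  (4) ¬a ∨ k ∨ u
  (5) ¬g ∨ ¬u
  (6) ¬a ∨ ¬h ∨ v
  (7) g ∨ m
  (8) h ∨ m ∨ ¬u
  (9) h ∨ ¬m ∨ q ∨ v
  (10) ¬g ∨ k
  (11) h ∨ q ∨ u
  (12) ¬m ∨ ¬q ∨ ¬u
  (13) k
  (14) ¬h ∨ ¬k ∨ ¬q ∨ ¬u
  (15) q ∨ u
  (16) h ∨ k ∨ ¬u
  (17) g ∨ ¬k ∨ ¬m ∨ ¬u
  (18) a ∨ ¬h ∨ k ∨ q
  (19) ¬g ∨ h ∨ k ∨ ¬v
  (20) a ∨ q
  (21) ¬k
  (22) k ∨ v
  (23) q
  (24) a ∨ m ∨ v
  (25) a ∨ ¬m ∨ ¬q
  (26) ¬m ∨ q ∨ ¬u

No satisfying assignment exists.

Case k = True:
  Clause (¬k) is falsified — contradiction.
Case k = False:
  Clause (k) is falsified — contradiction.
Both cases fail, so the formula is unsatisfiable.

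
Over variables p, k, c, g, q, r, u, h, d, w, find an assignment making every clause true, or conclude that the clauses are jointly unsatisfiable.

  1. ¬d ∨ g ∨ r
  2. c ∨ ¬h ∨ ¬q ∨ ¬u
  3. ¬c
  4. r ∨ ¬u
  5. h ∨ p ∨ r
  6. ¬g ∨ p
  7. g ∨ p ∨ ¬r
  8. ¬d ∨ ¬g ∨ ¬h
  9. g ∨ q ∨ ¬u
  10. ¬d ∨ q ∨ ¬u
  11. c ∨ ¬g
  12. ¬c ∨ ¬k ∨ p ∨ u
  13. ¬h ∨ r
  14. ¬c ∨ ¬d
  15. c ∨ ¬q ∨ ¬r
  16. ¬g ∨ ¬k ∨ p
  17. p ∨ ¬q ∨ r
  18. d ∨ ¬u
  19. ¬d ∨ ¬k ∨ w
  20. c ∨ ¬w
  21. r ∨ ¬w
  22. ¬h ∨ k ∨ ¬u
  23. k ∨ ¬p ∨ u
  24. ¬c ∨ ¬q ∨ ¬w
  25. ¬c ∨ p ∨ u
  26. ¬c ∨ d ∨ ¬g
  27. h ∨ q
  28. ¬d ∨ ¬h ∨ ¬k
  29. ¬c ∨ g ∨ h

p = True, k = True, c = False, g = False, q = False, r = True, u = False, h = True, d = False, w = False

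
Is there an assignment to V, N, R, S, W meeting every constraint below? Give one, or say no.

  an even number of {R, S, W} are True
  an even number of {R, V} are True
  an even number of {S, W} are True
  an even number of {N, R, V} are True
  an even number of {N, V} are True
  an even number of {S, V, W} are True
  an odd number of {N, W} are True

V: False, N: False, R: False, S: True, W: True

{R, S, W}: 2 true → even ✓
{R, V}: 0 true → even ✓
{S, W}: 2 true → even ✓
{N, R, V}: 0 true → even ✓
{N, V}: 0 true → even ✓
{S, V, W}: 2 true → even ✓
{N, W}: 1 true → odd ✓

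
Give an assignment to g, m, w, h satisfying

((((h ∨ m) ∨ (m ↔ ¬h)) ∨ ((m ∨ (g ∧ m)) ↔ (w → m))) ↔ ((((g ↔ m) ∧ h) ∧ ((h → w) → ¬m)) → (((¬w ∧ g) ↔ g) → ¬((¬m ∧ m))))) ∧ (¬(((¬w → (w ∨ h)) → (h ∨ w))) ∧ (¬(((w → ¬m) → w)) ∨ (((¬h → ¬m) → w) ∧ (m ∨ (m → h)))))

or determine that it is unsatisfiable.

The formula is unsatisfiable.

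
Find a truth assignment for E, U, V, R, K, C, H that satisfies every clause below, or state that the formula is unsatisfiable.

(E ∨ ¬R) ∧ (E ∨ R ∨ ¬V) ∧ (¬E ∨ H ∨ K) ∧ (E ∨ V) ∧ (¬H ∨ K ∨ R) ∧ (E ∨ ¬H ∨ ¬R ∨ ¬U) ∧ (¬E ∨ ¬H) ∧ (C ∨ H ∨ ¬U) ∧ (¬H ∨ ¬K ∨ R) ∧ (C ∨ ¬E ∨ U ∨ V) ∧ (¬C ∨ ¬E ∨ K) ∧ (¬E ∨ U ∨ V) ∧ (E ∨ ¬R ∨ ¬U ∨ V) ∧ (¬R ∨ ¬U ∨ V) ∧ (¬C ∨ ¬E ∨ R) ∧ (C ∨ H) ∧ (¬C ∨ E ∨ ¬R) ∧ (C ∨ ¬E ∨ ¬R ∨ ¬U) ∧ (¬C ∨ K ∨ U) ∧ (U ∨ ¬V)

Try E = False:
  (E ∨ ¬R) forces R = False.
  (E ∨ R ∨ ¬V) forces V = False.
  clause (E ∨ V) is falsified — backtrack.
So E = True.
  then (¬E ∨ ¬H) forces H = False.
  then (C ∨ H) forces C = True.
  then (¬E ∨ H ∨ K) forces K = True.
  then (¬C ∨ ¬E ∨ R) forces R = True.
Set U = True.
  then (¬R ∨ ¬U ∨ V) forces V = True.
All clauses satisfied.

E = True, U = True, V = True, R = True, K = True, C = True, H = False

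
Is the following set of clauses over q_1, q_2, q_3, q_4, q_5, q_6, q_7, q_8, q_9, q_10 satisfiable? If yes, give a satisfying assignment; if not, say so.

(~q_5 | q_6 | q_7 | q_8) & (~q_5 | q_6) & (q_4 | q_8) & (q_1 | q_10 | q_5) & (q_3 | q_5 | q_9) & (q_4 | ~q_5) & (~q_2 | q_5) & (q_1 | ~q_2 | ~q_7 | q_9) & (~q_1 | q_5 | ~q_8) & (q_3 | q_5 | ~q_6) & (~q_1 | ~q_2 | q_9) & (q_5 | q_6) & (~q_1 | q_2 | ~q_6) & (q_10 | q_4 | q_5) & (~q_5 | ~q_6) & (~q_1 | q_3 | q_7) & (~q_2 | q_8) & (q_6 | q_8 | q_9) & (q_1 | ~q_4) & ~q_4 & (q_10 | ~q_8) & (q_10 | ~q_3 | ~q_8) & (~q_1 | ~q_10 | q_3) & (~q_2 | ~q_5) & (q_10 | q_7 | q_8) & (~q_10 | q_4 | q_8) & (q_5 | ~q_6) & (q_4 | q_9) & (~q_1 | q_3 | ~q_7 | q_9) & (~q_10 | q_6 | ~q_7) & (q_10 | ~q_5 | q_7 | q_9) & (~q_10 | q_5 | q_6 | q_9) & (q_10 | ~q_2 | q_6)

UNSATISFIABLE

Case q_6 = True:
  (~q_5 | ~q_6) forces q_5 = False.
  Clause (q_5 | ~q_6) is falsified — contradiction.
Case q_6 = False:
  (~q_5 | q_6) forces q_5 = False.
  Clause (q_5 | q_6) is falsified — contradiction.
Both cases fail, so the formula is unsatisfiable.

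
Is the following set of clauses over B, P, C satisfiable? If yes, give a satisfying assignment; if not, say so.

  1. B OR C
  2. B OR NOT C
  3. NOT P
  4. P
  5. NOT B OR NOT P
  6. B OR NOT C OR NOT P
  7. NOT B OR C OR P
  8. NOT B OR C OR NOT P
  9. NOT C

Case P = True:
  Clause (NOT P) is falsified — contradiction.
Case P = False:
  Clause (P) is falsified — contradiction.
Both cases fail, so the formula is unsatisfiable.

Unsatisfiable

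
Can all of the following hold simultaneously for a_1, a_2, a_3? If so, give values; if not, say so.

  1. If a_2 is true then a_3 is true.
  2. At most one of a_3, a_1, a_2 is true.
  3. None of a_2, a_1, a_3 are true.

a_1 = False, a_2 = False, a_3 = False

  (1) a_2=F ⇒ a_3: vacuous ✓
  (2) {a_3, a_1, a_2}: 0 true — at most one ✓
  (3) {a_2, a_1, a_3}: 0 true — none ✓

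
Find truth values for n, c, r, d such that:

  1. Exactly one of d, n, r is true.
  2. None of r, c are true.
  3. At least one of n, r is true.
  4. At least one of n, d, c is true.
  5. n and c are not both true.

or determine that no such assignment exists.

n=T, c=F, r=F, d=F

  (1) {d, n, r}: 1 true — exactly one ✓
  (2) {r, c}: 0 true — none ✓
  (3) {n, r}: 1 true — at least one ✓
  (4) {n, d, c}: 1 true — at least one ✓
  (5) n=T, c=F — not both ✓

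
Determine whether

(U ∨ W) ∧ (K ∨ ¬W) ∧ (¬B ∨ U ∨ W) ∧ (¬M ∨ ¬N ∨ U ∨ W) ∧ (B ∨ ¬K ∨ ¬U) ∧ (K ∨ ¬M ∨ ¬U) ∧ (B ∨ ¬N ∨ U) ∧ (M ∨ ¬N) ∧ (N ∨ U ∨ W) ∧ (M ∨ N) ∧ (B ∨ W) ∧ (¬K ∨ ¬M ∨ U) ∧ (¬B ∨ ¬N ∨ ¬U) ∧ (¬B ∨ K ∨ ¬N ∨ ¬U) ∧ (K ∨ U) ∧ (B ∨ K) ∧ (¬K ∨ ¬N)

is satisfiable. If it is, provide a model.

M=T, U=T, K=T, N=F, B=T, W=T

Try M = False:
  (M ∨ ¬N) forces N = False.
  clause (M ∨ N) is falsified — backtrack.
So M = True.
Set U = True.
  then (K ∨ ¬M ∨ ¬U) forces K = True.
  then (¬K ∨ ¬N) forces N = False.
  then (B ∨ ¬K ∨ ¬U) forces B = True.
Set W = True.
All clauses satisfied.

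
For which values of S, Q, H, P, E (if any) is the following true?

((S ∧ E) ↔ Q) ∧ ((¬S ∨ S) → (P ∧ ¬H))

S = False, Q = False, H = False, P = True, E = False

  (S ∧ E) ↔ Q = True
    S ∧ E = False
  (¬S ∨ S) → (P ∧ ¬H) = True
    ¬S ∨ S = True
      ¬S = True
    P ∧ ¬H = True
      ¬H = True
Both conjuncts True, so the formula holds.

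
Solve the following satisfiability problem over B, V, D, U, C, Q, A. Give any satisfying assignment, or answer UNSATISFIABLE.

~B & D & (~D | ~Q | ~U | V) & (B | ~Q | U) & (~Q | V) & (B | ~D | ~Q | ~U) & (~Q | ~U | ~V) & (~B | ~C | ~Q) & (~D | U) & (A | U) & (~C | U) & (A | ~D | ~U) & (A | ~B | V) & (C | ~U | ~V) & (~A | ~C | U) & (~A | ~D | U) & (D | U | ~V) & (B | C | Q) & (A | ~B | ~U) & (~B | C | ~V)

B = False; V = False; D = True; U = True; C = True; Q = False; A = True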